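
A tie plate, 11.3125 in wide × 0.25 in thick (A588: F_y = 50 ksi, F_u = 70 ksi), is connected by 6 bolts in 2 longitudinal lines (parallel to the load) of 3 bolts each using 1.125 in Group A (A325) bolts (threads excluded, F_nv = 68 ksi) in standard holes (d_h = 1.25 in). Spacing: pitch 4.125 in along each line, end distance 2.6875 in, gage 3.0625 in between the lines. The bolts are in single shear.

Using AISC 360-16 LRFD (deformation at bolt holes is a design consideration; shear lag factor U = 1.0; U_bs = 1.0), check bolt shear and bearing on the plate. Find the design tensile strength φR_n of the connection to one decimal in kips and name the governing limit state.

Bolt shear: A_b = π(1.125)²/4 = 0.99402 in². φR_n = 0.75 × 68 × 0.99402 × 6 × 1 = 304.2 kips.
Bearing (0.25 in plate, F_u = 70 ksi): end bolts L_c = 2.6875 − 1.25/2 = 2.0625, R_n = min(1.2×2.0625×0.25×70, 2.4×1.125×0.25×70) = 43.313 kips/bolt; interior L_c = 4.125 − 1.25 = 2.875, R_n = 47.25 kips/bolt. φR_n = 0.75 × (2×43.313 + 4×47.25) = 206.7 kips.
Governing: min(304.2, 206.7) = 206.7 kips → bearing.

206.7 kips (bearing governs)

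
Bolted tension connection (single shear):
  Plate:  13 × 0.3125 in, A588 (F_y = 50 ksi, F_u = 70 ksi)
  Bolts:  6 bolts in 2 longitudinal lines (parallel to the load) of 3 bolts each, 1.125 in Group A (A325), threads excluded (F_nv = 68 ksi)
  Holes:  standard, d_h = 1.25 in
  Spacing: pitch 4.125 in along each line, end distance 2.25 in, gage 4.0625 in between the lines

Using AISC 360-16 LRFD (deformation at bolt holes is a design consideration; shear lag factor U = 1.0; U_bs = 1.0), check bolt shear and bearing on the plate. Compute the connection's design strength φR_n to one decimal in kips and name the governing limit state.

241.2 kips (bearing governs)

Bolt shear: A_b = π(1.125)²/4 = 0.99402 in². φR_n = 0.75 × 68 × 0.99402 × 6 × 1 = 304.2 kips.
Bearing (0.3125 in plate, F_u = 70 ksi): end bolts L_c = 2.25 − 1.25/2 = 1.625, R_n = min(1.2×1.625×0.3125×70, 2.4×1.125×0.3125×70) = 42.656 kips/bolt; interior L_c = 4.125 − 1.25 = 2.875, R_n = 59.063 kips/bolt. φR_n = 0.75 × (2×42.656 + 4×59.063) = 241.2 kips.
Governing: min(304.2, 241.2) = 241.2 kips → bearing.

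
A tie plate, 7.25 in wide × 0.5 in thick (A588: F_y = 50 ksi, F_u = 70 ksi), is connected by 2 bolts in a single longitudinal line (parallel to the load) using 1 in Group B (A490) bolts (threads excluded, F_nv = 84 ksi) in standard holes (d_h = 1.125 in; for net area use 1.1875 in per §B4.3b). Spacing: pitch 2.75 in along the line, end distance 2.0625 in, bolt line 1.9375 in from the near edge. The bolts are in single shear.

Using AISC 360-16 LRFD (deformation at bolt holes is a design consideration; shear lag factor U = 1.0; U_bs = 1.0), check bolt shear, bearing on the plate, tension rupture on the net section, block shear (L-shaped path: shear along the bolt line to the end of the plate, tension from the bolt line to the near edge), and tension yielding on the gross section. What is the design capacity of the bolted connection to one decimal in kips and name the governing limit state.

Bolt shear: A_b = π(1)²/4 = 0.7854 in². φR_n = 0.75 × 84 × 0.7854 × 2 × 1 = 99.0 kips.
Bearing (0.5 in plate, F_u = 70 ksi): end bolts L_c = 2.0625 − 1.125/2 = 1.5, R_n = min(1.2×1.5×0.5×70, 2.4×1×0.5×70) = 63 kips/bolt; interior L_c = 2.75 − 1.125 = 1.625, R_n = 68.25 kips/bolt. φR_n = 0.75 × (1×63 + 1×68.25) = 98.4 kips.
Tension rupture (net): A_n = (7.25 − 1×1.1875)×0.5 = 3.0313 in² (U = 1.0, A_e = A_n). φR_n = 0.75 × 70 × 3.0313 = 159.1 kips.
Block shear: shear path 1×[2.0625+1×2.75] = 1×4.8125 in, A_gv = 2.4063, A_nv = 1×(4.8125 − 1.5×1.1875)×0.5 = 1.5156 in²; tension to near edge: (1.9375 − 0.5×1.1875)×0.5 = 0.67188 in². R_n = min(0.6×70×1.5156, 0.6×50×2.4063) + 1.0×70×0.67188 = min(63.655, 72.189) + 47.032 = 110.69 kips. φR_n = 0.75 × 110.69 = 83.0 kips.
Tension yield (gross): A_g = 7.25×0.5 = 3.625 in². φR_n = 0.90 × 50 × 3.625 = 163.1 kips.
Governing: min(99.0, 98.4, 159.1, 83.0, 163.1) = 83.0 kips → block shear.

83.0 kips (block shear governs)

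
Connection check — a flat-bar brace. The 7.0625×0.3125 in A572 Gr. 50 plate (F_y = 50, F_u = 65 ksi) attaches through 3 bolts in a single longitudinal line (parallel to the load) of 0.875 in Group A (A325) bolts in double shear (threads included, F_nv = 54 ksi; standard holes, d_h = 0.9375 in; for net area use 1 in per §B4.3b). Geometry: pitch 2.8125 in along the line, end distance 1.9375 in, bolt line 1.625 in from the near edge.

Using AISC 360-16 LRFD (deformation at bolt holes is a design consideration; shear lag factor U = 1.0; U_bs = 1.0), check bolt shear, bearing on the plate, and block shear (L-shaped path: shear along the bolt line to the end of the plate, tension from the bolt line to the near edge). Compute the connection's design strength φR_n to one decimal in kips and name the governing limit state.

Bolt shear: A_b = π(0.875)²/4 = 0.60132 in². φR_n = 0.75 × 54 × 0.60132 × 3 × 2 = 146.1 kips.
Bearing (0.3125 in plate, F_u = 65 ksi): end bolts L_c = 1.9375 − 0.9375/2 = 1.46875, R_n = min(1.2×1.46875×0.3125×65, 2.4×0.875×0.3125×65) = 35.801 kips/bolt; interior L_c = 2.8125 − 0.9375 = 1.875, R_n = 42.656 kips/bolt. φR_n = 0.75 × (1×35.801 + 2×42.656) = 90.8 kips.
Block shear: shear path 1×[1.9375+2×2.8125] = 1×7.5625 in, A_gv = 2.3633, A_nv = 1×(7.5625 − 2.5×1)×0.3125 = 1.582 in²; tension to near edge: (1.625 − 0.5×1)×0.3125 = 0.35156 in². R_n = min(0.6×65×1.582, 0.6×50×2.3633) + 1.0×65×0.35156 = min(61.698, 70.899) + 22.851 = 84.549 kips. φR_n = 0.75 × 84.549 = 63.4 kips.
Governing: min(146.1, 90.8, 63.4) = 63.4 kips → block shear.

63.4 kips (block shear governs)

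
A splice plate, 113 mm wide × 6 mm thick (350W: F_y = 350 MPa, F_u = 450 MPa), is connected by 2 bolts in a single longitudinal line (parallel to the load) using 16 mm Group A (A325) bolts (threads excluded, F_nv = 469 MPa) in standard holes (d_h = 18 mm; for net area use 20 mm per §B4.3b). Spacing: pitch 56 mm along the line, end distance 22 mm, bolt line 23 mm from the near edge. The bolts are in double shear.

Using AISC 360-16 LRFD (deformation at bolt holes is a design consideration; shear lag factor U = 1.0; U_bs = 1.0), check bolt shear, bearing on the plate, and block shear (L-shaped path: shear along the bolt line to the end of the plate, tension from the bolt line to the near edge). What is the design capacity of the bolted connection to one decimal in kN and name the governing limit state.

84.6 kN (block shear governs)

Bolt shear: A_b = π(16)²/4 = 201.06 mm². φR_n = 0.75 × 469 × 201.06 × 2 × 2 = 282.9 kN.
Bearing (6 mm plate, F_u = 450 MPa): end bolts L_c = 22 − 18/2 = 13, R_n = min(1.2×13×6×450, 2.4×16×6×450) = 42.12 kN/bolt; interior L_c = 56 − 18 = 38, R_n = 103.68 kN/bolt. φR_n = 0.75 × (1×42.12 + 1×103.68) = 109.4 kN.
Block shear: shear path 1×[22+1×56] = 1×78 mm, A_gv = 468, A_nv = 1×(78 − 1.5×20)×6 = 288 mm²; tension to near edge: (23 − 0.5×20)×6 = 78 mm². R_n = min(0.6×450×288, 0.6×350×468) + 1.0×450×78 = min(77.76, 98.28) + 35.1 = 112.86 kN. φR_n = 0.75 × 112.86 = 84.6 kN.
Governing: min(282.9, 109.4, 84.6) = 84.6 kN → block shear.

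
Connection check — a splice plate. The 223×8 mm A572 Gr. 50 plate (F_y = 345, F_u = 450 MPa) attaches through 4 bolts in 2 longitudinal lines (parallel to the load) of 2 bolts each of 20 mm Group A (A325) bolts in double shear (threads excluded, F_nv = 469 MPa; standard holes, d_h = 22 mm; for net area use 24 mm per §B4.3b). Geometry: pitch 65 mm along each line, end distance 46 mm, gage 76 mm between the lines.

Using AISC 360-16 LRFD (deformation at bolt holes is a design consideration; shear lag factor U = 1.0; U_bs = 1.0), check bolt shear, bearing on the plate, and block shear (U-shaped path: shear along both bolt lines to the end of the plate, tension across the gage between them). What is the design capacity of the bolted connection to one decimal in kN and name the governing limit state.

383.4 kN (block shear governs)

Bolt shear: A_b = π(20)²/4 = 314.16 mm². φR_n = 0.75 × 469 × 314.16 × 4 × 2 = 884.0 kN.
Bearing (8 mm plate, F_u = 450 MPa): end bolts L_c = 46 − 22/2 = 35, R_n = min(1.2×35×8×450, 2.4×20×8×450) = 151.2 kN/bolt; interior L_c = 65 − 22 = 43, R_n = 172.8 kN/bolt. φR_n = 0.75 × (2×151.2 + 2×172.8) = 486.0 kN.
Block shear: shear path 2×[46+1×65] = 2×111 mm, A_gv = 1776, A_nv = 2×(111 − 1.5×24)×8 = 1200 mm²; tension across gage: (76 − 1×24)×8 = 416 mm². R_n = min(0.6×450×1200, 0.6×345×1776) + 1.0×450×416 = min(324, 367.63) + 187.2 = 511.2 kN. φR_n = 0.75 × 511.2 = 383.4 kN.
Governing: min(884.0, 486.0, 383.4) = 383.4 kN → block shear.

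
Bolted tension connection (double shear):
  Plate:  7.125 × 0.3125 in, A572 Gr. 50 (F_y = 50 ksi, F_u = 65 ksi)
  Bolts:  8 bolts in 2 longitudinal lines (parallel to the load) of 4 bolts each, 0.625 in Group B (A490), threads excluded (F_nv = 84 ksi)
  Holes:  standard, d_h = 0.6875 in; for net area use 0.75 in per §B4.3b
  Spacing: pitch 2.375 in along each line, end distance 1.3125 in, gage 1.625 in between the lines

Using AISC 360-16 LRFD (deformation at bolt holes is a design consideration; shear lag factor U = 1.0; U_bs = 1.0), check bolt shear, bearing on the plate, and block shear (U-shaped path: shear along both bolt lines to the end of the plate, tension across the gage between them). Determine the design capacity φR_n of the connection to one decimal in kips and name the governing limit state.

Bolt shear: A_b = π(0.625)²/4 = 0.3068 in². φR_n = 0.75 × 84 × 0.3068 × 8 × 2 = 309.3 kips.
Bearing (0.3125 in plate, F_u = 65 ksi): end bolts L_c = 1.3125 − 0.6875/2 = 0.96875, R_n = min(1.2×0.96875×0.3125×65, 2.4×0.625×0.3125×65) = 23.613 kips/bolt; interior L_c = 2.375 − 0.6875 = 1.6875, R_n = 30.469 kips/bolt. φR_n = 0.75 × (2×23.613 + 6×30.469) = 172.5 kips.
Block shear: shear path 2×[1.3125+3×2.375] = 2×8.4375 in, A_gv = 5.2734, A_nv = 2×(8.4375 − 3.5×0.75)×0.3125 = 3.6328 in²; tension across gage: (1.625 − 1×0.75)×0.3125 = 0.27344 in². R_n = min(0.6×65×3.6328, 0.6×50×5.2734) + 1.0×65×0.27344 = min(141.68, 158.2) + 17.774 = 159.45 kips. φR_n = 0.75 × 159.45 = 119.6 kips.
Governing: min(309.3, 172.5, 119.6) = 119.6 kips → block shear.

119.6 kips (block shear governs)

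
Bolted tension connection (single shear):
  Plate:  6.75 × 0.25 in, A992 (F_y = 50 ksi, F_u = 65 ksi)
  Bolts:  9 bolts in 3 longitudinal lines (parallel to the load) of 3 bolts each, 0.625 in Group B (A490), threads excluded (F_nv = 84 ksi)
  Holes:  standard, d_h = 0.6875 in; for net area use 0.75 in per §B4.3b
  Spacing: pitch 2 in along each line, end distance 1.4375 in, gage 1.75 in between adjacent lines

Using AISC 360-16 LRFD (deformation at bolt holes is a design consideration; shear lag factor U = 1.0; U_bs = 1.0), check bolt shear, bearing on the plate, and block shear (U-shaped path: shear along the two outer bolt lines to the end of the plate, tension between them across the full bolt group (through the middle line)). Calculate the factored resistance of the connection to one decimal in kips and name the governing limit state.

76.5 kips (block shear governs)

Bolt shear: A_b = π(0.625)²/4 = 0.3068 in². φR_n = 0.75 × 84 × 0.3068 × 9 × 1 = 174.0 kips.
Bearing (0.25 in plate, F_u = 65 ksi): end bolts L_c = 1.4375 − 0.6875/2 = 1.09375, R_n = min(1.2×1.09375×0.25×65, 2.4×0.625×0.25×65) = 21.328 kips/bolt; interior L_c = 2 − 0.6875 = 1.3125, R_n = 24.375 kips/bolt. φR_n = 0.75 × (3×21.328 + 6×24.375) = 157.7 kips.
Block shear: shear path 2×[1.4375+2×2] = 2×5.4375 in, A_gv = 2.7188, A_nv = 2×(5.4375 − 2.5×0.75)×0.25 = 1.7813 in²; tension across gage: (3.5 − 2×0.75)×0.25 = 0.5 in². R_n = min(0.6×65×1.7813, 0.6×50×2.7188) + 1.0×65×0.5 = min(69.471, 81.564) + 32.5 = 101.97 kips. φR_n = 0.75 × 101.97 = 76.5 kips.
Governing: min(174.0, 157.7, 76.5) = 76.5 kips → block shear.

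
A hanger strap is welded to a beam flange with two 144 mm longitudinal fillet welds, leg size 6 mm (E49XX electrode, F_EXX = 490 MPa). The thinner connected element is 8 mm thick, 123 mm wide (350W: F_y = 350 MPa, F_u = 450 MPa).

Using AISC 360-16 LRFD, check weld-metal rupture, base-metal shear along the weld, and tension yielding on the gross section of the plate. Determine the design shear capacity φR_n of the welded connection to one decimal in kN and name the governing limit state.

269.4 kN (weld metal governs)

Weld metal: throat = 0.707×6 = 4.242 mm, L = 2×144 = 288 mm. φR_n = 0.75 × 0.6 × 490 × 4.242 × 288 = 269.4 kN.
Base metal shear (8 mm plate): yield φR_n = 1.0×0.6×350×8×288 = 483.8 kN; rupture φR_n = 0.75×0.6×450×8×288 = 466.6 kN; take 466.6 kN (rupture).
Tension yield (gross): A_g = 123×8 = 984 mm². φR_n = 0.90 × 350 × 984 = 310.0 kN.
Governing: min(269.4, 466.6, 310.0) = 269.4 kN → weld metal.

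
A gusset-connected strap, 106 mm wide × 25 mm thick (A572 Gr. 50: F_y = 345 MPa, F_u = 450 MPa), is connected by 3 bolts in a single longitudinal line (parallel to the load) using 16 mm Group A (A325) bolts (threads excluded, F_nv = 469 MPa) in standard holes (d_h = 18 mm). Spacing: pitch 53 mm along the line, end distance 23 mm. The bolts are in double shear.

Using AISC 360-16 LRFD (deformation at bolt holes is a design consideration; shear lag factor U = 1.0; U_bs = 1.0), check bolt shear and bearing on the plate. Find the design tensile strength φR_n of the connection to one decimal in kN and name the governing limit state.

424.3 kN (bolt shear governs)

Bolt shear: A_b = π(16)²/4 = 201.06 mm². φR_n = 0.75 × 469 × 201.06 × 3 × 2 = 424.3 kN.
Bearing (25 mm plate, F_u = 450 MPa): end bolts L_c = 23 − 18/2 = 14, R_n = min(1.2×14×25×450, 2.4×16×25×450) = 189 kN/bolt; interior L_c = 53 − 18 = 35, R_n = 432 kN/bolt. φR_n = 0.75 × (1×189 + 2×432) = 789.8 kN.
Governing: min(424.3, 789.8) = 424.3 kN → bolt shear.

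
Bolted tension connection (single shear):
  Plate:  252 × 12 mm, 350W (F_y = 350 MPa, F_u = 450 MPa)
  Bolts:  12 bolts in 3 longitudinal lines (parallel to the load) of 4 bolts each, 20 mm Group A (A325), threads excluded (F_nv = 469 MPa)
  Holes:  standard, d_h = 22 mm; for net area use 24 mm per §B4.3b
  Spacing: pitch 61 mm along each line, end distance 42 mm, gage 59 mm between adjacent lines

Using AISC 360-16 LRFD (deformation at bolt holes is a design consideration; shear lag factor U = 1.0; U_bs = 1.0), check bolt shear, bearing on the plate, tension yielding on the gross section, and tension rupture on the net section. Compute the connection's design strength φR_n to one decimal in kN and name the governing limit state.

729.0 kN (net-section rupture governs)

Bolt shear: A_b = π(20)²/4 = 314.16 mm². φR_n = 0.75 × 469 × 314.16 × 12 × 1 = 1326.1 kN.
Bearing (12 mm plate, F_u = 450 MPa): end bolts L_c = 42 − 22/2 = 31, R_n = min(1.2×31×12×450, 2.4×20×12×450) = 200.88 kN/bolt; interior L_c = 61 − 22 = 39, R_n = 252.72 kN/bolt. φR_n = 0.75 × (3×200.88 + 9×252.72) = 2157.8 kN.
Tension yield (gross): A_g = 252×12 = 3024 mm². φR_n = 0.90 × 350 × 3024 = 952.6 kN.
Tension rupture (net): A_n = (252 − 3×24)×12 = 2160 mm² (U = 1.0, A_e = A_n). φR_n = 0.75 × 450 × 2160 = 729.0 kN.
Governing: min(1326.1, 2157.8, 952.6, 729.0) = 729.0 kN → net-section rupture.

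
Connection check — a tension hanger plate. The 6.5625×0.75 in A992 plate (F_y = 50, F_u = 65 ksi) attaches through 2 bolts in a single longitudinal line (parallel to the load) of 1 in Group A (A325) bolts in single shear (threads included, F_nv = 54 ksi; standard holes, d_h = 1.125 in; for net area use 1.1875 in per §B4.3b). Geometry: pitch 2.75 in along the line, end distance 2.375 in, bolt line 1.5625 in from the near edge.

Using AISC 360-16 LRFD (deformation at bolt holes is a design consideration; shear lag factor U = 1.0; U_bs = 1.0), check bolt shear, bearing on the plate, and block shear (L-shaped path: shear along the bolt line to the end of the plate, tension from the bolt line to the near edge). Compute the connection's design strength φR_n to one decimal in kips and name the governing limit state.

63.6 kips (bolt shear governs)

Bolt shear: A_b = π(1)²/4 = 0.7854 in². φR_n = 0.75 × 54 × 0.7854 × 2 × 1 = 63.6 kips.
Bearing (0.75 in plate, F_u = 65 ksi): end bolts L_c = 2.375 − 1.125/2 = 1.8125, R_n = min(1.2×1.8125×0.75×65, 2.4×1×0.75×65) = 106.03 kips/bolt; interior L_c = 2.75 − 1.125 = 1.625, R_n = 95.063 kips/bolt. φR_n = 0.75 × (1×106.03 + 1×95.063) = 150.8 kips.
Block shear: shear path 1×[2.375+1×2.75] = 1×5.125 in, A_gv = 3.8438, A_nv = 1×(5.125 − 1.5×1.1875)×0.75 = 2.5078 in²; tension to near edge: (1.5625 − 0.5×1.1875)×0.75 = 0.72656 in². R_n = min(0.6×65×2.5078, 0.6×50×3.8438) + 1.0×65×0.72656 = min(97.804, 115.31) + 47.226 = 145.03 kips. φR_n = 0.75 × 145.03 = 108.8 kips.
Governing: min(63.6, 150.8, 108.8) = 63.6 kips → bolt shear.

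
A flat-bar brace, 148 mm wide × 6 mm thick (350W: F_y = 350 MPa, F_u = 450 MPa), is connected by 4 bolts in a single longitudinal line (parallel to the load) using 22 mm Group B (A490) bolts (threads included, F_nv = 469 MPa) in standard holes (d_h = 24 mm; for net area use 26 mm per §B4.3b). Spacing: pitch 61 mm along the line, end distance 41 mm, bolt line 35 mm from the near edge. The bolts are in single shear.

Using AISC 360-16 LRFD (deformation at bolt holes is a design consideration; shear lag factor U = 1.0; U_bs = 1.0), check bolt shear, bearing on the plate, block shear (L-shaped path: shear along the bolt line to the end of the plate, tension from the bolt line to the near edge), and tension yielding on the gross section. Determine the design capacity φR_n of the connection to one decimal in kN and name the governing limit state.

Bolt shear: A_b = π(22)²/4 = 380.13 mm². φR_n = 0.75 × 469 × 380.13 × 4 × 1 = 534.8 kN.
Bearing (6 mm plate, F_u = 450 MPa): end bolts L_c = 41 − 24/2 = 29, R_n = min(1.2×29×6×450, 2.4×22×6×450) = 93.96 kN/bolt; interior L_c = 61 − 24 = 37, R_n = 119.88 kN/bolt. φR_n = 0.75 × (1×93.96 + 3×119.88) = 340.2 kN.
Block shear: shear path 1×[41+3×61] = 1×224 mm, A_gv = 1344, A_nv = 1×(224 − 3.5×26)×6 = 798 mm²; tension to near edge: (35 − 0.5×26)×6 = 132 mm². R_n = min(0.6×450×798, 0.6×350×1344) + 1.0×450×132 = min(215.46, 282.24) + 59.4 = 274.86 kN. φR_n = 0.75 × 274.86 = 206.1 kN.
Tension yield (gross): A_g = 148×6 = 888 mm². φR_n = 0.90 × 350 × 888 = 279.7 kN.
Governing: min(534.8, 340.2, 206.1, 279.7) = 206.1 kN → block shear.

206.1 kN (block shear governs)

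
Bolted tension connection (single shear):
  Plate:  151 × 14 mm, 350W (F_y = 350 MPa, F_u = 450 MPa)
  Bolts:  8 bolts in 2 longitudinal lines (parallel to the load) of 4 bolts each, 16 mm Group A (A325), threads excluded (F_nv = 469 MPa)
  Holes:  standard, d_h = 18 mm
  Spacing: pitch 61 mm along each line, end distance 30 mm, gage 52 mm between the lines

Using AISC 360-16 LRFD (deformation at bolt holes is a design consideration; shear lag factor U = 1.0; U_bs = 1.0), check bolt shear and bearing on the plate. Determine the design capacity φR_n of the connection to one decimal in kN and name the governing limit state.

565.8 kN (bolt shear governs)

Bolt shear: A_b = π(16)²/4 = 201.06 mm². φR_n = 0.75 × 469 × 201.06 × 8 × 1 = 565.8 kN.
Bearing (14 mm plate, F_u = 450 MPa): end bolts L_c = 30 − 18/2 = 21, R_n = min(1.2×21×14×450, 2.4×16×14×450) = 158.76 kN/bolt; interior L_c = 61 − 18 = 43, R_n = 241.92 kN/bolt. φR_n = 0.75 × (2×158.76 + 6×241.92) = 1326.8 kN.
Governing: min(565.8, 1326.8) = 565.8 kN → bolt shear.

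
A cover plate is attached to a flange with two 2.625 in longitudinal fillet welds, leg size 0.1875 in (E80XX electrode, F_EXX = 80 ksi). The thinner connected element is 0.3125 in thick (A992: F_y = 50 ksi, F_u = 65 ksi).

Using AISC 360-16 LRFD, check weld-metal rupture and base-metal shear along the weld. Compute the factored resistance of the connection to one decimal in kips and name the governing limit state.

25.1 kips (weld metal governs)

Weld metal: throat = 0.707×0.1875 = 0.13256 in, L = 2×2.625 = 5.25 in. φR_n = 0.75 × 0.6 × 80 × 0.13256 × 5.25 = 25.1 kips.
Base metal shear (0.3125 in plate): yield φR_n = 1.0×0.6×50×0.3125×5.25 = 49.2 kips; rupture φR_n = 0.75×0.6×65×0.3125×5.25 = 48.0 kips; take 48.0 kips (rupture).
Governing: min(25.1, 48.0) = 25.1 kips → weld metal.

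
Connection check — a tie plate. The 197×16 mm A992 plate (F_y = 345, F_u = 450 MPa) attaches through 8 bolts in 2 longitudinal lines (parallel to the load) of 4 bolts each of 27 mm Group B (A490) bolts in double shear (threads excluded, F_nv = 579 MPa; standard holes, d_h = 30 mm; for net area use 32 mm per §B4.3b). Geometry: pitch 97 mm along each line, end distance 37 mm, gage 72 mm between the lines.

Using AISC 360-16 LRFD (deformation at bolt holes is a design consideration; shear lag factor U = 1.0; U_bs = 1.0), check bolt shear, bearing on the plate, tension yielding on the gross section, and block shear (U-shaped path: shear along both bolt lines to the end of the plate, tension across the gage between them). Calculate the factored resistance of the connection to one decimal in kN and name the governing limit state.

Bolt shear: A_b = π(27)²/4 = 572.56 mm². φR_n = 0.75 × 579 × 572.56 × 8 × 2 = 3978.1 kN.
Bearing (16 mm plate, F_u = 450 MPa): end bolts L_c = 37 − 30/2 = 22, R_n = min(1.2×22×16×450, 2.4×27×16×450) = 190.08 kN/bolt; interior L_c = 97 − 30 = 67, R_n = 466.56 kN/bolt. φR_n = 0.75 × (2×190.08 + 6×466.56) = 2384.6 kN.
Tension yield (gross): A_g = 197×16 = 3152 mm². φR_n = 0.90 × 345 × 3152 = 978.7 kN.
Block shear: shear path 2×[37+3×97] = 2×328 mm, A_gv = 10496, A_nv = 2×(328 − 3.5×32)×16 = 6912 mm²; tension across gage: (72 − 1×32)×16 = 640 mm². R_n = min(0.6×450×6912, 0.6×345×10496) + 1.0×450×640 = min(1866.2, 2172.7) + 288 = 2154.2 kN. φR_n = 0.75 × 2154.2 = 1615.7 kN.
Governing: min(3978.1, 2384.6, 978.7, 1615.7) = 978.7 kN → gross-section yield.

978.7 kN (gross-section yield governs)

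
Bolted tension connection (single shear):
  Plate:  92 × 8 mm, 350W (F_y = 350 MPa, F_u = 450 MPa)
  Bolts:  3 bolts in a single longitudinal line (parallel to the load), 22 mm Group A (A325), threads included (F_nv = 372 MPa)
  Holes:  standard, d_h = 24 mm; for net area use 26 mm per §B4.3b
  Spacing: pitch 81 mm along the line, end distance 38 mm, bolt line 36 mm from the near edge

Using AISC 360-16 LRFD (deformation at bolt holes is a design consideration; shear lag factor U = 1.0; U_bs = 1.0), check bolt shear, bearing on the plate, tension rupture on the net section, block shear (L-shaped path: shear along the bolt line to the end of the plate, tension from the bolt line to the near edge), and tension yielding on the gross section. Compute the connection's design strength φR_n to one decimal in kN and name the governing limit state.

178.2 kN (net-section rupture governs)

Bolt shear: A_b = π(22)²/4 = 380.13 mm². φR_n = 0.75 × 372 × 380.13 × 3 × 1 = 318.2 kN.
Bearing (8 mm plate, F_u = 450 MPa): end bolts L_c = 38 − 24/2 = 26, R_n = min(1.2×26×8×450, 2.4×22×8×450) = 112.32 kN/bolt; interior L_c = 81 − 24 = 57, R_n = 190.08 kN/bolt. φR_n = 0.75 × (1×112.32 + 2×190.08) = 369.4 kN.
Tension rupture (net): A_n = (92 − 1×26)×8 = 528 mm² (U = 1.0, A_e = A_n). φR_n = 0.75 × 450 × 528 = 178.2 kN.
Block shear: shear path 1×[38+2×81] = 1×200 mm, A_gv = 1600, A_nv = 1×(200 − 2.5×26)×8 = 1080 mm²; tension to near edge: (36 − 0.5×26)×8 = 184 mm². R_n = min(0.6×450×1080, 0.6×350×1600) + 1.0×450×184 = min(291.6, 336) + 82.8 = 374.4 kN. φR_n = 0.75 × 374.4 = 280.8 kN.
Tension yield (gross): A_g = 92×8 = 736 mm². φR_n = 0.90 × 350 × 736 = 231.8 kN.
Governing: min(318.2, 369.4, 178.2, 280.8, 231.8) = 178.2 kN → net-section rupture.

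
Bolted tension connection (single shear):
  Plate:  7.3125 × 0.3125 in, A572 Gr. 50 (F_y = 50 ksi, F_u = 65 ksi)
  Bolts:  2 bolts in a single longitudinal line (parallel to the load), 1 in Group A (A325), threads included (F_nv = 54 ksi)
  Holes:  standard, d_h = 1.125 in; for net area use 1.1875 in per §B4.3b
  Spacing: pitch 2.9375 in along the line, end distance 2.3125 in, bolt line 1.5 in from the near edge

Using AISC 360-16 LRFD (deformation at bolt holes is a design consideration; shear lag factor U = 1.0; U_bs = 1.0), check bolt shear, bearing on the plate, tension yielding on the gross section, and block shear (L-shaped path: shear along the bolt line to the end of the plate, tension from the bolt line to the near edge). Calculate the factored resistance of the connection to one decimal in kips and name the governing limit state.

Bolt shear: A_b = π(1)²/4 = 0.7854 in². φR_n = 0.75 × 54 × 0.7854 × 2 × 1 = 63.6 kips.
Bearing (0.3125 in plate, F_u = 65 ksi): end bolts L_c = 2.3125 − 1.125/2 = 1.75, R_n = min(1.2×1.75×0.3125×65, 2.4×1×0.3125×65) = 42.656 kips/bolt; interior L_c = 2.9375 − 1.125 = 1.8125, R_n = 44.18 kips/bolt. φR_n = 0.75 × (1×42.656 + 1×44.18) = 65.1 kips.
Tension yield (gross): A_g = 7.3125×0.3125 = 2.2852 in². φR_n = 0.90 × 50 × 2.2852 = 102.8 kips.
Block shear: shear path 1×[2.3125+1×2.9375] = 1×5.25 in, A_gv = 1.6406, A_nv = 1×(5.25 − 1.5×1.1875)×0.3125 = 1.084 in²; tension to near edge: (1.5 − 0.5×1.1875)×0.3125 = 0.2832 in². R_n = min(0.6×65×1.084, 0.6×50×1.6406) + 1.0×65×0.2832 = min(42.276, 49.218) + 18.408 = 60.684 kips. φR_n = 0.75 × 60.684 = 45.5 kips.
Governing: min(63.6, 65.1, 102.8, 45.5) = 45.5 kips → block shear.

45.5 kips (block shear governs)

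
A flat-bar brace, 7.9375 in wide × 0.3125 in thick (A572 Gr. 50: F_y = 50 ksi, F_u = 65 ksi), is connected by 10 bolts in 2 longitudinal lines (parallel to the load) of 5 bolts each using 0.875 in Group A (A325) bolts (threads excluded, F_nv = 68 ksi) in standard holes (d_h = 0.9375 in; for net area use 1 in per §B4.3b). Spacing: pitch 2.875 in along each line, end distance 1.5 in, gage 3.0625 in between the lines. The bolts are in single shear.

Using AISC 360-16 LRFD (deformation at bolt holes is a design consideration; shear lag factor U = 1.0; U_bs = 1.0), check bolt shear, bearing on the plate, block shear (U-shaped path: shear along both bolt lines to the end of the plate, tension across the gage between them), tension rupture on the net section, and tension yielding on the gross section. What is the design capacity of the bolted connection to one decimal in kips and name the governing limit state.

90.5 kips (net-section rupture governs)

Bolt shear: A_b = π(0.875)²/4 = 0.60132 in². φR_n = 0.75 × 68 × 0.60132 × 10 × 1 = 306.7 kips.
Bearing (0.3125 in plate, F_u = 65 ksi): end bolts L_c = 1.5 − 0.9375/2 = 1.03125, R_n = min(1.2×1.03125×0.3125×65, 2.4×0.875×0.3125×65) = 25.137 kips/bolt; interior L_c = 2.875 − 0.9375 = 1.9375, R_n = 42.656 kips/bolt. φR_n = 0.75 × (2×25.137 + 8×42.656) = 293.6 kips.
Block shear: shear path 2×[1.5+4×2.875] = 2×13 in, A_gv = 8.125, A_nv = 2×(13 − 4.5×1)×0.3125 = 5.3125 in²; tension across gage: (3.0625 − 1×1)×0.3125 = 0.64453 in². R_n = min(0.6×65×5.3125, 0.6×50×8.125) + 1.0×65×0.64453 = min(207.19, 243.75) + 41.894 = 249.08 kips. φR_n = 0.75 × 249.08 = 186.8 kips.
Tension rupture (net): A_n = (7.9375 − 2×1)×0.3125 = 1.8555 in² (U = 1.0, A_e = A_n). φR_n = 0.75 × 65 × 1.8555 = 90.5 kips.
Tension yield (gross): A_g = 7.9375×0.3125 = 2.4805 in². φR_n = 0.90 × 50 × 2.4805 = 111.6 kips.
Governing: min(306.7, 293.6, 186.8, 90.5, 111.6) = 90.5 kips → net-section rupture.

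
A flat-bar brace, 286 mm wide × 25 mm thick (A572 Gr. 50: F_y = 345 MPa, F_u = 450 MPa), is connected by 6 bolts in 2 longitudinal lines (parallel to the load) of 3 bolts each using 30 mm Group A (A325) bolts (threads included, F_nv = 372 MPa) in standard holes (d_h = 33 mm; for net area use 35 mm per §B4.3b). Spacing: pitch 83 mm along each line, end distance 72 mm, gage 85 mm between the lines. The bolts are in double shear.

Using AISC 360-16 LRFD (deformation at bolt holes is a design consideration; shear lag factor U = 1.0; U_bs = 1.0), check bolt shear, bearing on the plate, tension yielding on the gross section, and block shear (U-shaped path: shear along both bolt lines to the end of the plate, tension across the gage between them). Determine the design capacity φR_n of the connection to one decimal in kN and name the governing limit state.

Bolt shear: A_b = π(30)²/4 = 706.86 mm². φR_n = 0.75 × 372 × 706.86 × 6 × 2 = 2366.6 kN.
Bearing (25 mm plate, F_u = 450 MPa): end bolts L_c = 72 − 33/2 = 55.5, R_n = min(1.2×55.5×25×450, 2.4×30×25×450) = 749.25 kN/bolt; interior L_c = 83 − 33 = 50, R_n = 675 kN/bolt. φR_n = 0.75 × (2×749.25 + 4×675) = 3148.9 kN.
Tension yield (gross): A_g = 286×25 = 7150 mm². φR_n = 0.90 × 345 × 7150 = 2220.1 kN.
Block shear: shear path 2×[72+2×83] = 2×238 mm, A_gv = 11900, A_nv = 2×(238 − 2.5×35)×25 = 7525 mm²; tension across gage: (85 − 1×35)×25 = 1250 mm². R_n = min(0.6×450×7525, 0.6×345×11900) + 1.0×450×1250 = min(2031.8, 2463.3) + 562.5 = 2594.3 kN. φR_n = 0.75 × 2594.3 = 1945.7 kN.
Governing: min(2366.6, 3148.9, 2220.1, 1945.7) = 1945.7 kN → block shear.

1945.7 kN (block shear governs)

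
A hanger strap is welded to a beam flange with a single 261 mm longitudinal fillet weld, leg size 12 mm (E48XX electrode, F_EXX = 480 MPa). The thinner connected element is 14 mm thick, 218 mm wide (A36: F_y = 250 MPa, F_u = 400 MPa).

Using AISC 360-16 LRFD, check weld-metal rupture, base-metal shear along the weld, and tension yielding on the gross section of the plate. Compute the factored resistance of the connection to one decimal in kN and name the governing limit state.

478.3 kN (weld metal governs)

Weld metal: throat = 0.707×12 = 8.484 mm, L = 261 mm. φR_n = 0.75 × 0.6 × 480 × 8.484 × 261 = 478.3 kN.
Base metal shear (14 mm plate): yield φR_n = 1.0×0.6×250×14×261 = 548.1 kN; rupture φR_n = 0.75×0.6×400×14×261 = 657.7 kN; take 548.1 kN (yield).
Tension yield (gross): A_g = 218×14 = 3052 mm². φR_n = 0.90 × 250 × 3052 = 686.7 kN.
Governing: min(478.3, 548.1, 686.7) = 478.3 kN → weld metal.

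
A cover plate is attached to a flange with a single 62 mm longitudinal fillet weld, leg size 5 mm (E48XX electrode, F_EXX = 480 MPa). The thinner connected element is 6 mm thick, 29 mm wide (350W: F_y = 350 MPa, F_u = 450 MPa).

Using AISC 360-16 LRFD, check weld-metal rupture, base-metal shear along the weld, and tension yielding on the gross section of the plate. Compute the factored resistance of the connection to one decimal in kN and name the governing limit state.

Weld metal: throat = 0.707×5 = 3.535 mm, L = 62 mm. φR_n = 0.75 × 0.6 × 480 × 3.535 × 62 = 47.3 kN.
Base metal shear (6 mm plate): yield φR_n = 1.0×0.6×350×6×62 = 78.1 kN; rupture φR_n = 0.75×0.6×450×6×62 = 75.3 kN; take 75.3 kN (rupture).
Tension yield (gross): A_g = 29×6 = 174 mm². φR_n = 0.90 × 350 × 174 = 54.8 kN.
Governing: min(47.3, 75.3, 54.8) = 47.3 kN → weld metal.

47.3 kN (weld metal governs)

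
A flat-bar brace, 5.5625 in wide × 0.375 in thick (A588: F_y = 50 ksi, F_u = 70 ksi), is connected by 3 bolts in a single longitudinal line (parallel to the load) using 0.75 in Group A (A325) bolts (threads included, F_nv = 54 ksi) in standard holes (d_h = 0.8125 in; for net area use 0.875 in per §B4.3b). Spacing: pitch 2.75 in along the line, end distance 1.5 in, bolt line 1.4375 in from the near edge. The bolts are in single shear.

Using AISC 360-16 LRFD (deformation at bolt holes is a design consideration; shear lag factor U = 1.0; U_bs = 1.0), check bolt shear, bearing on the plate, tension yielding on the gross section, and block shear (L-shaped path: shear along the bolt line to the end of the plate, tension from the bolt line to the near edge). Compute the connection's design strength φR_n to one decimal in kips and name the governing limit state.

Bolt shear: A_b = π(0.75)²/4 = 0.44179 in². φR_n = 0.75 × 54 × 0.44179 × 3 × 1 = 53.7 kips.
Bearing (0.375 in plate, F_u = 70 ksi): end bolts L_c = 1.5 − 0.8125/2 = 1.09375, R_n = min(1.2×1.09375×0.375×70, 2.4×0.75×0.375×70) = 34.453 kips/bolt; interior L_c = 2.75 − 0.8125 = 1.9375, R_n = 47.25 kips/bolt. φR_n = 0.75 × (1×34.453 + 2×47.25) = 96.7 kips.
Tension yield (gross): A_g = 5.5625×0.375 = 2.0859 in². φR_n = 0.90 × 50 × 2.0859 = 93.9 kips.
Block shear: shear path 1×[1.5+2×2.75] = 1×7 in, A_gv = 2.625, A_nv = 1×(7 − 2.5×0.875)×0.375 = 1.8047 in²; tension to near edge: (1.4375 − 0.5×0.875)×0.375 = 0.375 in². R_n = min(0.6×70×1.8047, 0.6×50×2.625) + 1.0×70×0.375 = min(75.797, 78.75) + 26.25 = 102.05 kips. φR_n = 0.75 × 102.05 = 76.5 kips.
Governing: min(53.7, 96.7, 93.9, 76.5) = 53.7 kips → bolt shear.

53.7 kips (bolt shear governs)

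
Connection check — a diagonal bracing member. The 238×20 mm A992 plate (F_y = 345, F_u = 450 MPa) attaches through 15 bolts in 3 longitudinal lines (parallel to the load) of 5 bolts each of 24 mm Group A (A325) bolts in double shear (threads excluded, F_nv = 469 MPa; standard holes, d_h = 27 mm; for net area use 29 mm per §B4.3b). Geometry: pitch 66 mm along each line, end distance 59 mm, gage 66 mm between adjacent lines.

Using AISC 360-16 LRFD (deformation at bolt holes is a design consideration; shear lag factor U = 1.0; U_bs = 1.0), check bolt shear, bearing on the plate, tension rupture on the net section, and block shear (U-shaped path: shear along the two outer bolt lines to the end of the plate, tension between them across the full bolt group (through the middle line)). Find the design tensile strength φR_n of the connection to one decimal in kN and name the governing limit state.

Bolt shear: A_b = π(24)²/4 = 452.39 mm². φR_n = 0.75 × 469 × 452.39 × 15 × 2 = 4773.8 kN.
Bearing (20 mm plate, F_u = 450 MPa): end bolts L_c = 59 − 27/2 = 45.5, R_n = min(1.2×45.5×20×450, 2.4×24×20×450) = 491.4 kN/bolt; interior L_c = 66 − 27 = 39, R_n = 421.2 kN/bolt. φR_n = 0.75 × (3×491.4 + 12×421.2) = 4896.5 kN.
Tension rupture (net): A_n = (238 − 3×29)×20 = 3020 mm² (U = 1.0, A_e = A_n). φR_n = 0.75 × 450 × 3020 = 1019.3 kN.
Block shear: shear path 2×[59+4×66] = 2×323 mm, A_gv = 12920, A_nv = 2×(323 − 4.5×29)×20 = 7700 mm²; tension across gage: (132 − 2×29)×20 = 1480 mm². R_n = min(0.6×450×7700, 0.6×345×12920) + 1.0×450×1480 = min(2079, 2674.4) + 666 = 2745 kN. φR_n = 0.75 × 2745 = 2058.8 kN.
Governing: min(4773.8, 4896.5, 1019.3, 2058.8) = 1019.3 kN → net-section rupture.

1019.3 kN (net-section rupture governs)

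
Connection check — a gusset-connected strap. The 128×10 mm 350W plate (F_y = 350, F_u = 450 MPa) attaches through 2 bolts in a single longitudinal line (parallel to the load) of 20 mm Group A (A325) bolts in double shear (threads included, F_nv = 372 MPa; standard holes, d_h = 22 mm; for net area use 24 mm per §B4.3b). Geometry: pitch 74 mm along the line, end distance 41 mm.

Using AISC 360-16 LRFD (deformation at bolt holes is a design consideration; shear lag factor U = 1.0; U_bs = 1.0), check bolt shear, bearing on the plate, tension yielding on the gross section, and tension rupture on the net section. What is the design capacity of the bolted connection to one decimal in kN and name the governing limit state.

283.5 kN (bearing governs)

Bolt shear: A_b = π(20)²/4 = 314.16 mm². φR_n = 0.75 × 372 × 314.16 × 2 × 2 = 350.6 kN.
Bearing (10 mm plate, F_u = 450 MPa): end bolts L_c = 41 − 22/2 = 30, R_n = min(1.2×30×10×450, 2.4×20×10×450) = 162 kN/bolt; interior L_c = 74 − 22 = 52, R_n = 216 kN/bolt. φR_n = 0.75 × (1×162 + 1×216) = 283.5 kN.
Tension yield (gross): A_g = 128×10 = 1280 mm². φR_n = 0.90 × 350 × 1280 = 403.2 kN.
Tension rupture (net): A_n = (128 − 1×24)×10 = 1040 mm² (U = 1.0, A_e = A_n). φR_n = 0.75 × 450 × 1040 = 351.0 kN.
Governing: min(350.6, 283.5, 403.2, 351.0) = 283.5 kN → bearing.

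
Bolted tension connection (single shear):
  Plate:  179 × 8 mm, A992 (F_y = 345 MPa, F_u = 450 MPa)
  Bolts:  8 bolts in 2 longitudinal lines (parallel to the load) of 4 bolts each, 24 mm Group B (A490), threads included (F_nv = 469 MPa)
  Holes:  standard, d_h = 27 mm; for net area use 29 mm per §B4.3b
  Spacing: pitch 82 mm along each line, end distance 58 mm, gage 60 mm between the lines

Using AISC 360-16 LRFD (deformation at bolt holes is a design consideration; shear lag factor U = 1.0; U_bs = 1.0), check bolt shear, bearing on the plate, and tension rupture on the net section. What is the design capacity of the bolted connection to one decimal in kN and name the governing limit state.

326.7 kN (net-section rupture governs)

Bolt shear: A_b = π(24)²/4 = 452.39 mm². φR_n = 0.75 × 469 × 452.39 × 8 × 1 = 1273.0 kN.
Bearing (8 mm plate, F_u = 450 MPa): end bolts L_c = 58 − 27/2 = 44.5, R_n = min(1.2×44.5×8×450, 2.4×24×8×450) = 192.24 kN/bolt; interior L_c = 82 − 27 = 55, R_n = 207.36 kN/bolt. φR_n = 0.75 × (2×192.24 + 6×207.36) = 1221.5 kN.
Tension rupture (net): A_n = (179 − 2×29)×8 = 968 mm² (U = 1.0, A_e = A_n). φR_n = 0.75 × 450 × 968 = 326.7 kN.
Governing: min(1273.0, 1221.5, 326.7) = 326.7 kN → net-section rupture.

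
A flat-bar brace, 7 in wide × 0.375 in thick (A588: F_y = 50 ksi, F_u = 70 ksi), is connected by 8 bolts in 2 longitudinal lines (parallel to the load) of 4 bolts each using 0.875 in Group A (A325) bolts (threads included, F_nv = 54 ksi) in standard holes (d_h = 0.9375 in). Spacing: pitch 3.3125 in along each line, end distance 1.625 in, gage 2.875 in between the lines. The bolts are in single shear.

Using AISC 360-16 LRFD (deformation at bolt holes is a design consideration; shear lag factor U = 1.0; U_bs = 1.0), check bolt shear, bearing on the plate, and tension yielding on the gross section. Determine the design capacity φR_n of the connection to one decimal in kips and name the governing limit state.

118.1 kips (gross-section yield governs)

Bolt shear: A_b = π(0.875)²/4 = 0.60132 in². φR_n = 0.75 × 54 × 0.60132 × 8 × 1 = 194.8 kips.
Bearing (0.375 in plate, F_u = 70 ksi): end bolts L_c = 1.625 − 0.9375/2 = 1.15625, R_n = min(1.2×1.15625×0.375×70, 2.4×0.875×0.375×70) = 36.422 kips/bolt; interior L_c = 3.3125 − 0.9375 = 2.375, R_n = 55.125 kips/bolt. φR_n = 0.75 × (2×36.422 + 6×55.125) = 302.7 kips.
Tension yield (gross): A_g = 7×0.375 = 2.625 in². φR_n = 0.90 × 50 × 2.625 = 118.1 kips.
Governing: min(194.8, 302.7, 118.1) = 118.1 kips → gross-section yield.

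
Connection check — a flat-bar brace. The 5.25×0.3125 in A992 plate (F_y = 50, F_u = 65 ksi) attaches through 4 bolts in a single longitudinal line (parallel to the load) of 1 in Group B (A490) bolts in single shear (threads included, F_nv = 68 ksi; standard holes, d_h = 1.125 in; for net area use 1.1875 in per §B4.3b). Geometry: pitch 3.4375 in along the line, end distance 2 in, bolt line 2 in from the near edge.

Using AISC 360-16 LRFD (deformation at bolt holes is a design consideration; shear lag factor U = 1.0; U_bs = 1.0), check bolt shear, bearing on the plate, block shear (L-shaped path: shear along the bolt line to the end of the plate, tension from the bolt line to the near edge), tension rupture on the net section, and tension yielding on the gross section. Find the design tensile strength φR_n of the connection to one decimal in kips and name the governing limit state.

Bolt shear: A_b = π(1)²/4 = 0.7854 in². φR_n = 0.75 × 68 × 0.7854 × 4 × 1 = 160.2 kips.
Bearing (0.3125 in plate, F_u = 65 ksi): end bolts L_c = 2 − 1.125/2 = 1.4375, R_n = min(1.2×1.4375×0.3125×65, 2.4×1×0.3125×65) = 35.039 kips/bolt; interior L_c = 3.4375 − 1.125 = 2.3125, R_n = 48.75 kips/bolt. φR_n = 0.75 × (1×35.039 + 3×48.75) = 136.0 kips.
Block shear: shear path 1×[2+3×3.4375] = 1×12.3125 in, A_gv = 3.8477, A_nv = 1×(12.3125 − 3.5×1.1875)×0.3125 = 2.5488 in²; tension to near edge: (2 − 0.5×1.1875)×0.3125 = 0.43945 in². R_n = min(0.6×65×2.5488, 0.6×50×3.8477) + 1.0×65×0.43945 = min(99.403, 115.43) + 28.564 = 127.97 kips. φR_n = 0.75 × 127.97 = 96.0 kips.
Tension rupture (net): A_n = (5.25 − 1×1.1875)×0.3125 = 1.2695 in² (U = 1.0, A_e = A_n). φR_n = 0.75 × 65 × 1.2695 = 61.9 kips.
Tension yield (gross): A_g = 5.25×0.3125 = 1.6406 in². φR_n = 0.90 × 50 × 1.6406 = 73.8 kips.
Governing: min(160.2, 136.0, 96.0, 61.9, 73.8) = 61.9 kips → net-section rupture.

61.9 kips (net-section rupture governs)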